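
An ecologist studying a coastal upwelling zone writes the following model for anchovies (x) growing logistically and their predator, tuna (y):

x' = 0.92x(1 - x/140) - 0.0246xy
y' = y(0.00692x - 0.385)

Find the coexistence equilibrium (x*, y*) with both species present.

x* ≈ 55.6, y* ≈ 22.5

From dy/dt = 0 with y > 0: 0.00692x* = 0.385, so x* = 55.6.
Substitute into dx/dt = 0: 0.92(1 - 55.6/140) = 0.0246y*.
The bracket is 0.603, giving y* = 0.554/0.0246 = 22.5.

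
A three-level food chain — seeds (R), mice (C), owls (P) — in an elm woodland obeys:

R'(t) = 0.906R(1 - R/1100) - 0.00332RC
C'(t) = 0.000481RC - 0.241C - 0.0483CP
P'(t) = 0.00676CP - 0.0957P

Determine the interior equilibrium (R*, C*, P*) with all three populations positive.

From dP/dt = 0: 0.00676C* = 0.0957, so C* = 14.2.
From dR/dt = 0: 0.906(1 - R*/1100) = 0.00332·14.2, giving R* = 1100·(1 - 0.0519) = 1040.
From dC/dt = 0: 0.000481·1040 - 0.241 = 0.0483P*, so P* = 0.261/0.0483 = 5.4.

R* ≈ 1040, C* ≈ 14.2, P* ≈ 5.4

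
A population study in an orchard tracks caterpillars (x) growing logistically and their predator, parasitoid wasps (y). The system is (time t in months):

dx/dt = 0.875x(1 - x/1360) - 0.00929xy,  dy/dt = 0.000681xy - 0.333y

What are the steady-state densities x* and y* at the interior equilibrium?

From dy/dt = 0 with y > 0: 0.000681x* = 0.333, so x* = 489.
Substitute into dx/dt = 0: 0.875(1 - 489/1360) = 0.00929y*.
The bracket is 0.64, giving y* = 0.56/0.00929 = 60.3.

x* ≈ 489, y* ≈ 60.3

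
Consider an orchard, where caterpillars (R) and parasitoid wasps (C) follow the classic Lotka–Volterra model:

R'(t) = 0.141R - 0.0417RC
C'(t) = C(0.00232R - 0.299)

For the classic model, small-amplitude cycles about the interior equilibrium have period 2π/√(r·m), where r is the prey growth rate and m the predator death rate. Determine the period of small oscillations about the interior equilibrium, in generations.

Here r = 0.141 and m = 0.299, so r·m = 0.0422.
ω = √0.0422 = 0.205 per generation, hence T = 2π/ω ≈ 30.6 generations.

T ≈ 30.6 generations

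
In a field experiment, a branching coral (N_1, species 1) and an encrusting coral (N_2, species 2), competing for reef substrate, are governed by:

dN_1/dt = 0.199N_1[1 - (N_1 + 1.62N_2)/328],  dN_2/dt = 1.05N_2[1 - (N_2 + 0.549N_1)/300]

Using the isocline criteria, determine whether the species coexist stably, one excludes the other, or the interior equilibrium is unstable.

Compare the nullcline intercepts: K1/α12 = 328/1.62 = 202 < K2 = 300; K2/α21 = 300/0.549 = 546 > K1 = 328.
Since the inequalities point opposite ways, species 2 can invade but species 1 cannot.

species 2 excludes species 1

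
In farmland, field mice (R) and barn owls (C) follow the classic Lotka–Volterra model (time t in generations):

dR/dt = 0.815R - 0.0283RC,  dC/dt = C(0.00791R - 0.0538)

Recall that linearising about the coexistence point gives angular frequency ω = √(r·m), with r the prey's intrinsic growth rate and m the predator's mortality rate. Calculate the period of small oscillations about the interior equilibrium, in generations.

Here r = 0.815 and m = 0.0538, so r·m = 0.0438.
ω = √0.0438 = 0.209 per generation, hence T = 2π/ω ≈ 30 generations.

T ≈ 30 generations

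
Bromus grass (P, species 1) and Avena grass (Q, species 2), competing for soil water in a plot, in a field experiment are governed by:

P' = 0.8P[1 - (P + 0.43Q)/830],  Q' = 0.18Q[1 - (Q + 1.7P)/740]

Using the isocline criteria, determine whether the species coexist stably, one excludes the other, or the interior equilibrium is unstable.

Compare the nullcline intercepts: K1/α12 = 830/0.43 = 1930 > K2 = 740; K2/α21 = 740/1.7 = 435 < K1 = 830.
Since the inequalities point opposite ways, species 1 can invade but species 2 cannot.

species 1 excludes species 2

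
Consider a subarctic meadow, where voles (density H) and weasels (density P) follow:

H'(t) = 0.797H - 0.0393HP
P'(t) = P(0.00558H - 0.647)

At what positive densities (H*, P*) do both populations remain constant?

Set dP/dt = 0 with P > 0: 0.00558H - 0.647 = 0, so H* = 0.647/0.00558 = 116.
Set dH/dt = 0 with H > 0: 0.797 - 0.0393P = 0, so P* = 0.797/0.0393 = 20.3.

H* ≈ 116, P* ≈ 20.3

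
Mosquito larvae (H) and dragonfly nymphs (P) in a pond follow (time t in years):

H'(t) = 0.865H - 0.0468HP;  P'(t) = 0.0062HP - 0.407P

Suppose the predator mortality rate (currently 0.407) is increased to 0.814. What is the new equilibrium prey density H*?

H* ≈ 131

At the interior fixed point, setting dP/dt = 0 with P > 0 fixes H* = (predator death rate)/(HP coefficient) — independent of the other coefficients.
With the change, H* = 0.814/0.0062 = 131; it rises from 65.6.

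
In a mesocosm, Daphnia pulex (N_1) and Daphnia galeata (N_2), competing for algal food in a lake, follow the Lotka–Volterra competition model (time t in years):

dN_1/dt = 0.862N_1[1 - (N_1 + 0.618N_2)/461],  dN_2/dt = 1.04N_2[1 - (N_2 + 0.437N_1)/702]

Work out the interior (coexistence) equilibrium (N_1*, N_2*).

N_1* ≈ 37.2, N_2* ≈ 686

Setting both brackets to zero gives the nullclines N_1 + 0.618N_2 = 461 and 0.437N_1 + N_2 = 702.
Substituting N_2 = 702 - 0.437N_1 into the first: N_1(1 - 0.618·0.437) = 461 - 0.618·702.
So N_1* = 27.2/0.73 = 37.2, and then N_2* = 702 - 0.437·37.2 = 686.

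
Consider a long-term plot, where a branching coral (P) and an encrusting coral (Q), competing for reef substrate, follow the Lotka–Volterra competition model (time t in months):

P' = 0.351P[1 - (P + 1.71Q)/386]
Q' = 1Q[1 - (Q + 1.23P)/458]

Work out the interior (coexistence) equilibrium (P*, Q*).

P* ≈ 360, Q* ≈ 15.2

Setting both brackets to zero gives the nullclines P + 1.71Q = 386 and 1.23P + Q = 458.
Substituting Q = 458 - 1.23P into the first: P(1 - 1.71·1.23) = 386 - 1.71·458.
So P* = -397/-1.1 = 360, and then Q* = 458 - 1.23·360 = 15.2.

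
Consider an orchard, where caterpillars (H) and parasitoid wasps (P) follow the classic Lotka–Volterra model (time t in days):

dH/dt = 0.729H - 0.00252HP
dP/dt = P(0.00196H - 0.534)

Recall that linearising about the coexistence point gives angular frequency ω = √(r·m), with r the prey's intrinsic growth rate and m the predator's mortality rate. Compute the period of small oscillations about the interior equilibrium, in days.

T ≈ 10.1 days

Here r = 0.729 and m = 0.534, so r·m = 0.389.
ω = √0.389 = 0.624 per day, hence T = 2π/ω ≈ 10.1 days.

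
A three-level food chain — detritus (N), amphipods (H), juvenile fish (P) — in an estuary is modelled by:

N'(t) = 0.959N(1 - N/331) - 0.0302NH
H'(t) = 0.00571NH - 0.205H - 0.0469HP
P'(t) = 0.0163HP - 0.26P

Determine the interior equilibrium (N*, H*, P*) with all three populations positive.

From dP/dt = 0: 0.0163H* = 0.26, so H* = 16.
From dN/dt = 0: 0.959(1 - N*/331) = 0.0302·16, giving N* = 331·(1 - 0.502) = 165.
From dH/dt = 0: 0.00571·165 - 0.205 = 0.0469P*, so P* = 0.736/0.0469 = 15.7.

N* ≈ 165, H* ≈ 16, P* ≈ 15.7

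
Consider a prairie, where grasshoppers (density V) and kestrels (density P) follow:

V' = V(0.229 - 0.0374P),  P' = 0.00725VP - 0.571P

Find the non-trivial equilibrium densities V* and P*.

V* ≈ 78.8, P* ≈ 6.12

Set dP/dt = 0 with P > 0: 0.00725V - 0.571 = 0, so V* = 0.571/0.00725 = 78.8.
Set dV/dt = 0 with V > 0: 0.229 - 0.0374P = 0, so P* = 0.229/0.0374 = 6.12.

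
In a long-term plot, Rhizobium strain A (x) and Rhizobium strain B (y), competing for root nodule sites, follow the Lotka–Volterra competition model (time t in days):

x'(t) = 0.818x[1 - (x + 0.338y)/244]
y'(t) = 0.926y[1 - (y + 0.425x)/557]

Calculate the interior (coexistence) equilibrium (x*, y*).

Setting both brackets to zero gives the nullclines x + 0.338y = 244 and 0.425x + y = 557.
Substituting y = 557 - 0.425x into the first: x(1 - 0.338·0.425) = 244 - 0.338·557.
So x* = 55.7/0.856 = 65.1, and then y* = 557 - 0.425·65.1 = 529.

x* ≈ 65.1, y* ≈ 529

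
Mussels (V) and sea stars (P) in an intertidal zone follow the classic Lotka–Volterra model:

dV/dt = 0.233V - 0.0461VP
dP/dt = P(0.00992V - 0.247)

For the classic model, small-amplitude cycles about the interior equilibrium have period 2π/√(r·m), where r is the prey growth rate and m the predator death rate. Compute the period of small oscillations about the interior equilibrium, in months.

T ≈ 26.2 months

Here r = 0.233 and m = 0.247, so r·m = 0.0576.
ω = √0.0576 = 0.24 per month, hence T = 2π/ω ≈ 26.2 months.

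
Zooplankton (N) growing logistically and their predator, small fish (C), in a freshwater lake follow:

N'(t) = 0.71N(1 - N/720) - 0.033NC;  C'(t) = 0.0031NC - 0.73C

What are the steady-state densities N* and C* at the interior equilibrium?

From dC/dt = 0 with C > 0: 0.0031N* = 0.73, so N* = 235.
Substitute into dN/dt = 0: 0.71(1 - 235/720) = 0.033C*.
The bracket is 0.673, giving C* = 0.478/0.033 = 14.5.

N* ≈ 235, C* ≈ 14.5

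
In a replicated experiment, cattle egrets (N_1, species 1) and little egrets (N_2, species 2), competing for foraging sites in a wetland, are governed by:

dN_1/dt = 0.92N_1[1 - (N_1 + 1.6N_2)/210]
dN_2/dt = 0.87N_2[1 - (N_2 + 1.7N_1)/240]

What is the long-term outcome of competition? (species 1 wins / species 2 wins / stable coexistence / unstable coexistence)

Compare the nullcline intercepts: K1/α12 = 210/1.6 = 131 < K2 = 240; K2/α21 = 240/1.7 = 141 < K1 = 210.
Since both are reversed, neither can invade when rare; the interior point is a saddle.

unstable coexistence (outcome depends on initial conditions)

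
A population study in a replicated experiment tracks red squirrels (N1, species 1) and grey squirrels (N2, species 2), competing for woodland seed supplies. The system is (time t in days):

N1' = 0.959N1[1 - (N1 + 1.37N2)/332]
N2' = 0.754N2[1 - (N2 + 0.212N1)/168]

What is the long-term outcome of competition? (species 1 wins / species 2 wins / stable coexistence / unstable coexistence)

Compare the nullcline intercepts: K1/α12 = 332/1.37 = 242 > K2 = 168; K2/α21 = 168/0.212 = 792 > K1 = 332.
Since both inequalities hold, each species can invade when rare, so the interior equilibrium is stable.

stable coexistence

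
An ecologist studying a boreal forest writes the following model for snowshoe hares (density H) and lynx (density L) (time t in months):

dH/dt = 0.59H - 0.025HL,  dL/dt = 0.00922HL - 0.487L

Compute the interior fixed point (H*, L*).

H* ≈ 52.8, L* ≈ 23.6

Set dL/dt = 0 with L > 0: 0.00922H - 0.487 = 0, so H* = 0.487/0.00922 = 52.8.
Set dH/dt = 0 with H > 0: 0.59 - 0.025L = 0, so L* = 0.59/0.025 = 23.6.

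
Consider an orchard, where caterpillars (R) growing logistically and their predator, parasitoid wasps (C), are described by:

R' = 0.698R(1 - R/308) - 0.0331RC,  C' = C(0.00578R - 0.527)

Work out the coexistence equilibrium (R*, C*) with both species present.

From dC/dt = 0 with C > 0: 0.00578R* = 0.527, so R* = 91.2.
Substitute into dR/dt = 0: 0.698(1 - 91.2/308) = 0.0331C*.
The bracket is 0.704, giving C* = 0.491/0.0331 = 14.8.

R* ≈ 91.2, C* ≈ 14.8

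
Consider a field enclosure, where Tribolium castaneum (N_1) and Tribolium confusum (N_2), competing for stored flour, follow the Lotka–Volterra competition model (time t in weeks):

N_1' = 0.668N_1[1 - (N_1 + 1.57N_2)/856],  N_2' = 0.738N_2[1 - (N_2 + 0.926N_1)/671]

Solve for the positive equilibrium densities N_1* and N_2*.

N_1* ≈ 435, N_2* ≈ 268

Setting both brackets to zero gives the nullclines N_1 + 1.57N_2 = 856 and 0.926N_1 + N_2 = 671.
Substituting N_2 = 671 - 0.926N_1 into the first: N_1(1 - 1.57·0.926) = 856 - 1.57·671.
So N_1* = -197/-0.454 = 435, and then N_2* = 671 - 0.926·435 = 268.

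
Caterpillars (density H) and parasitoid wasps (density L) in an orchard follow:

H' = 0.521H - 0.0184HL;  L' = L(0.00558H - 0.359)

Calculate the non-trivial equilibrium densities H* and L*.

Set dL/dt = 0 with L > 0: 0.00558H - 0.359 = 0, so H* = 0.359/0.00558 = 64.3.
Set dH/dt = 0 with H > 0: 0.521 - 0.0184L = 0, so L* = 0.521/0.0184 = 28.3.

H* ≈ 64.3, L* ≈ 28.3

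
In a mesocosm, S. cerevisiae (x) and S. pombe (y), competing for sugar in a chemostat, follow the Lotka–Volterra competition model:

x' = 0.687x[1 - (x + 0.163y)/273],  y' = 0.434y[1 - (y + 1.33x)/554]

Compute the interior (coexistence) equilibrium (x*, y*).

Setting both brackets to zero gives the nullclines x + 0.163y = 273 and 1.33x + y = 554.
Substituting y = 554 - 1.33x into the first: x(1 - 0.163·1.33) = 273 - 0.163·554.
So x* = 183/0.783 = 233, and then y* = 554 - 1.33·233 = 244.

x* ≈ 233, y* ≈ 244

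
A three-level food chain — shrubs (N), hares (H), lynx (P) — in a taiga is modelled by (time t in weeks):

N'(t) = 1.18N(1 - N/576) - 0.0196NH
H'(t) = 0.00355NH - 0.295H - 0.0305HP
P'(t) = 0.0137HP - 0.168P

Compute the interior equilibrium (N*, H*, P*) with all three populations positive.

N* ≈ 459, H* ≈ 12.3, P* ≈ 43.7

From dP/dt = 0: 0.0137H* = 0.168, so H* = 12.3.
From dN/dt = 0: 1.18(1 - N*/576) = 0.0196·12.3, giving N* = 576·(1 - 0.204) = 459.
From dH/dt = 0: 0.00355·459 - 0.295 = 0.0305P*, so P* = 1.33/0.0305 = 43.7.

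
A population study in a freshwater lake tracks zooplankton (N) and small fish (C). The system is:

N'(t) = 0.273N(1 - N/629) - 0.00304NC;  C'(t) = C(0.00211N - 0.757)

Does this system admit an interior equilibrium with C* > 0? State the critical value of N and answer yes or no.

Threshold N = 359; K > 359, so yes, the predator persists.

The predator equation gives dC/dt > 0 only when N > 0.757/0.00211 = 359.
Without the predator, N → K = 629. Since 629 > 359, the predator can invade and persist.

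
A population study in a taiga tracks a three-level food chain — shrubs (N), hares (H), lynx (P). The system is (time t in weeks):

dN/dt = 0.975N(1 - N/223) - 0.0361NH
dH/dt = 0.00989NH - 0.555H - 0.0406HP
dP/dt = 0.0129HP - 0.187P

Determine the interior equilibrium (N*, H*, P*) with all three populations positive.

From dP/dt = 0: 0.0129H* = 0.187, so H* = 14.5.
From dN/dt = 0: 0.975(1 - N*/223) = 0.0361·14.5, giving N* = 223·(1 - 0.537) = 103.
From dH/dt = 0: 0.00989·103 - 0.555 = 0.0406P*, so P* = 0.467/0.0406 = 11.5.

N* ≈ 103, H* ≈ 14.5, P* ≈ 11.5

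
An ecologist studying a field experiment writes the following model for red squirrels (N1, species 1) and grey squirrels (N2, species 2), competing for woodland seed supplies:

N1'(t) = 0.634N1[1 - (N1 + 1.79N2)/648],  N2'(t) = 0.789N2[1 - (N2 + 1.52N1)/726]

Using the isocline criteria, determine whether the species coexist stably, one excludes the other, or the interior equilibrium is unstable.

Compare the nullcline intercepts: K1/α12 = 648/1.79 = 362 < K2 = 726; K2/α21 = 726/1.52 = 478 < K1 = 648.
Since both are reversed, neither can invade when rare; the interior point is a saddle.

unstable coexistence (outcome depends on initial conditions)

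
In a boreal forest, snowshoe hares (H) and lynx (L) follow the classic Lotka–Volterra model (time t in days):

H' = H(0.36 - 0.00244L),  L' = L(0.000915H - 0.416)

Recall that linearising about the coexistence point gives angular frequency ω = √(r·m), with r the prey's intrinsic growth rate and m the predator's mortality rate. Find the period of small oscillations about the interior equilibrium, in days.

Here r = 0.36 and m = 0.416, so r·m = 0.15.
ω = √0.15 = 0.387 per day, hence T = 2π/ω ≈ 16.2 days.

T ≈ 16.2 days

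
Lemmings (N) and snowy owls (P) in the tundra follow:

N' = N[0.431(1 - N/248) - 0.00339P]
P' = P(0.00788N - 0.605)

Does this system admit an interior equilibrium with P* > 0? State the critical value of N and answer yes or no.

The predator equation gives dP/dt > 0 only when N > 0.605/0.00788 = 76.8.
Without the predator, N → K = 248. Since 248 > 76.8, the predator can invade and persist.

Threshold N = 76.8; K > 76.8, so yes, the predator persists.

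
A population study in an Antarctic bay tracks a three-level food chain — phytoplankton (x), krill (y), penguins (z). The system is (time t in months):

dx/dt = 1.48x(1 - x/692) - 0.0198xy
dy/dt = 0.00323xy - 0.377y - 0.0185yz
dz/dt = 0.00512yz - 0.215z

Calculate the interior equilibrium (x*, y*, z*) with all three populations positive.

x* ≈ 303, y* ≈ 42, z* ≈ 32.6

From dz/dt = 0: 0.00512y* = 0.215, so y* = 42.
From dx/dt = 0: 1.48(1 - x*/692) = 0.0198·42, giving x* = 692·(1 - 0.562) = 303.
From dy/dt = 0: 0.00323·303 - 0.377 = 0.0185z*, so z* = 0.602/0.0185 = 32.6.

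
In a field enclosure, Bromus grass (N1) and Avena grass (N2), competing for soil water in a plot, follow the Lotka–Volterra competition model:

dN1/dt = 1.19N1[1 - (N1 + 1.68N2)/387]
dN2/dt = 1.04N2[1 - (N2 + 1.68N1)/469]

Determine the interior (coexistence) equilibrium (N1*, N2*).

N1* ≈ 220, N2* ≈ 99.4

Setting both brackets to zero gives the nullclines N1 + 1.68N2 = 387 and 1.68N1 + N2 = 469.
Substituting N2 = 469 - 1.68N1 into the first: N1(1 - 1.68·1.68) = 387 - 1.68·469.
So N1* = -401/-1.82 = 220, and then N2* = 469 - 1.68·220 = 99.4.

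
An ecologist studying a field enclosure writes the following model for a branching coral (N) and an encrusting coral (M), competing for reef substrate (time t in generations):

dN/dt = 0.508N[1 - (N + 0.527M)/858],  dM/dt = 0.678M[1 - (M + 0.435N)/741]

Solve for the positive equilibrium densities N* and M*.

Setting both brackets to zero gives the nullclines N + 0.527M = 858 and 0.435N + M = 741.
Substituting M = 741 - 0.435N into the first: N(1 - 0.527·0.435) = 858 - 0.527·741.
So N* = 467/0.771 = 607, and then M* = 741 - 0.435·607 = 477.

N* ≈ 607, M* ≈ 477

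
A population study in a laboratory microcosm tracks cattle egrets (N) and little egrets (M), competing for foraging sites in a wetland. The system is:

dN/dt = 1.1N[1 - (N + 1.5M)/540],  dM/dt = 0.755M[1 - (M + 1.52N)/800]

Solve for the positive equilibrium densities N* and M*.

Setting both brackets to zero gives the nullclines N + 1.5M = 540 and 1.52N + M = 800.
Substituting M = 800 - 1.52N into the first: N(1 - 1.5·1.52) = 540 - 1.5·800.
So N* = -660/-1.28 = 516, and then M* = 800 - 1.52·516 = 16.2.

N* ≈ 516, M* ≈ 16.2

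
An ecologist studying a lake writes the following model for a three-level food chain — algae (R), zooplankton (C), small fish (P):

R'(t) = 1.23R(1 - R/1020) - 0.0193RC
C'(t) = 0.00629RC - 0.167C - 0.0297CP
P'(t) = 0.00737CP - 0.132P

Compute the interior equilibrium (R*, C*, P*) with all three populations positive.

From dP/dt = 0: 0.00737C* = 0.132, so C* = 17.9.
From dR/dt = 0: 1.23(1 - R*/1020) = 0.0193·17.9, giving R* = 1020·(1 - 0.281) = 733.
From dC/dt = 0: 0.00629·733 - 0.167 = 0.0297P*, so P* = 4.45/0.0297 = 150.

R* ≈ 733, C* ≈ 17.9, P* ≈ 150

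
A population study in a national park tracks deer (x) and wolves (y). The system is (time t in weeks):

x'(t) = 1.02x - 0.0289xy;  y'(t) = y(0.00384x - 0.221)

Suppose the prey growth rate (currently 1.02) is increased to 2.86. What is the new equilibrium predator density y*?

y* ≈ 99

At the interior fixed point, setting dx/dt = 0 with x > 0 fixes y* = (prey growth rate)/(xy coefficient) — independent of the other coefficients.
With the change, y* = 2.86/0.0289 = 99; it rises from 35.3.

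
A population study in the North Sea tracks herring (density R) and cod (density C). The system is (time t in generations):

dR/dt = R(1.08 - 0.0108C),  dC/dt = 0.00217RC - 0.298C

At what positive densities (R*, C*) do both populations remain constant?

Set dC/dt = 0 with C > 0: 0.00217R - 0.298 = 0, so R* = 0.298/0.00217 = 137.
Set dR/dt = 0 with R > 0: 1.08 - 0.0108C = 0, so C* = 1.08/0.0108 = 100.

R* ≈ 137, C* ≈ 100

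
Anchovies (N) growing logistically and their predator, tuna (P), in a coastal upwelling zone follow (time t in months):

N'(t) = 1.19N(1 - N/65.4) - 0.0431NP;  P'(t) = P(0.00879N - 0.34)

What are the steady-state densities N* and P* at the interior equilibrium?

From dP/dt = 0 with P > 0: 0.00879N* = 0.34, so N* = 38.7.
Substitute into dN/dt = 0: 1.19(1 - 38.7/65.4) = 0.0431P*.
The bracket is 0.409, giving P* = 0.486/0.0431 = 11.3.

N* ≈ 38.7, P* ≈ 11.3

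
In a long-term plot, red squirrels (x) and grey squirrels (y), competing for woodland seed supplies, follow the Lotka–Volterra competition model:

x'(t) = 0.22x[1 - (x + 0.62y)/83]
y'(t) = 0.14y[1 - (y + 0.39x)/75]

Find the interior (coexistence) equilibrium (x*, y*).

Setting both brackets to zero gives the nullclines x + 0.62y = 83 and 0.39x + y = 75.
Substituting y = 75 - 0.39x into the first: x(1 - 0.62·0.39) = 83 - 0.62·75.
So x* = 36.5/0.758 = 48.1, and then y* = 75 - 0.39·48.1 = 56.2.

x* ≈ 48.1, y* ≈ 56.2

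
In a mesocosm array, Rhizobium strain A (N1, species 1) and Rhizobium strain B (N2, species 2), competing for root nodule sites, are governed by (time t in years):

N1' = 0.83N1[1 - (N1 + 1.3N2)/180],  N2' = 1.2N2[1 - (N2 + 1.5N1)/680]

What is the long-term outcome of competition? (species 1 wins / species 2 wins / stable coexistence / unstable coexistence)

species 2 excludes species 1

Compare the nullcline intercepts: K1/α12 = 180/1.3 = 138 < K2 = 680; K2/α21 = 680/1.5 = 453 > K1 = 180.
Since the inequalities point opposite ways, species 2 can invade but species 1 cannot.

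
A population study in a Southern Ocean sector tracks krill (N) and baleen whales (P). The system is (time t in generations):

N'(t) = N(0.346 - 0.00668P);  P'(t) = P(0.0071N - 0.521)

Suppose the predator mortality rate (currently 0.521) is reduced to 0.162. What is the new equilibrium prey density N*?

At the interior fixed point, setting dP/dt = 0 with P > 0 fixes N* = (predator death rate)/(NP coefficient) — independent of the other coefficients.
With the change, N* = 0.162/0.0071 = 22.8; it falls from 73.4.

N* ≈ 22.8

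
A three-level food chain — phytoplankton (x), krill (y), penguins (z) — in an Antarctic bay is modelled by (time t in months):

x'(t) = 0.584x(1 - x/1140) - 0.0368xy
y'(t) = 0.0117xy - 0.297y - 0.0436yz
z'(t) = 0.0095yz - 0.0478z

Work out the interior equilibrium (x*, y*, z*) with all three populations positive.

From dz/dt = 0: 0.0095y* = 0.0478, so y* = 5.03.
From dx/dt = 0: 0.584(1 - x*/1140) = 0.0368·5.03, giving x* = 1140·(1 - 0.317) = 779.
From dy/dt = 0: 0.0117·779 - 0.297 = 0.0436z*, so z* = 8.81/0.0436 = 202.

x* ≈ 779, y* ≈ 5.03, z* ≈ 202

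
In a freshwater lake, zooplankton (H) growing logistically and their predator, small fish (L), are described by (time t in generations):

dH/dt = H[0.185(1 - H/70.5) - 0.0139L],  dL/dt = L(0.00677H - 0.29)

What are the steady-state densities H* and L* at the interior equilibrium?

H* ≈ 42.8, L* ≈ 5.22

From dL/dt = 0 with L > 0: 0.00677H* = 0.29, so H* = 42.8.
Substitute into dH/dt = 0: 0.185(1 - 42.8/70.5) = 0.0139L*.
The bracket is 0.392, giving L* = 0.0726/0.0139 = 5.22.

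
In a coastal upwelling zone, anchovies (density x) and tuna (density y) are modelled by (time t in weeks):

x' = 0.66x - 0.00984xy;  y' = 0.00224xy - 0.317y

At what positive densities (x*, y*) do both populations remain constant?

Set dy/dt = 0 with y > 0: 0.00224x - 0.317 = 0, so x* = 0.317/0.00224 = 142.
Set dx/dt = 0 with x > 0: 0.66 - 0.00984y = 0, so y* = 0.66/0.00984 = 67.1.

x* ≈ 142, y* ≈ 67.1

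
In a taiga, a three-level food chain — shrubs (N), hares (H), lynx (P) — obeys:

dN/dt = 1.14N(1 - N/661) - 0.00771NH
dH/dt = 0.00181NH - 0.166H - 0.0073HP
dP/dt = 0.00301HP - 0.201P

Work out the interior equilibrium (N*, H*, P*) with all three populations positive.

From dP/dt = 0: 0.00301H* = 0.201, so H* = 66.8.
From dN/dt = 0: 1.14(1 - N*/661) = 0.00771·66.8, giving N* = 661·(1 - 0.452) = 362.
From dH/dt = 0: 0.00181·362 - 0.166 = 0.0073P*, so P* = 0.49/0.0073 = 67.1.

N* ≈ 362, H* ≈ 66.8, P* ≈ 67.1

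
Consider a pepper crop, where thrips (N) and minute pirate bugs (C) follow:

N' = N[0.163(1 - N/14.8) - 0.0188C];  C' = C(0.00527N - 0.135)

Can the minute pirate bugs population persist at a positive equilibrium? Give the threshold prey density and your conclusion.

The predator equation gives dC/dt > 0 only when N > 0.135/0.00527 = 25.6.
Without the predator, N → K = 14.8. Since 14.8 < 25.6, the predator cannot invade.

Threshold N = 25.6; K < 25.6, so no, the predator goes extinct.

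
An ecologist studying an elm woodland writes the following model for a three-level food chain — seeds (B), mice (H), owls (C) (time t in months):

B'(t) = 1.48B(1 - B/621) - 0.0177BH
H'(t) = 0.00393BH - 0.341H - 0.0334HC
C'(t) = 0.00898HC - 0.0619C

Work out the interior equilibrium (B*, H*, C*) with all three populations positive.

From dC/dt = 0: 0.00898H* = 0.0619, so H* = 6.89.
From dB/dt = 0: 1.48(1 - B*/621) = 0.0177·6.89, giving B* = 621·(1 - 0.0824) = 570.
From dH/dt = 0: 0.00393·570 - 0.341 = 0.0334C*, so C* = 1.9/0.0334 = 56.8.

B* ≈ 570, H* ≈ 6.89, C* ≈ 56.8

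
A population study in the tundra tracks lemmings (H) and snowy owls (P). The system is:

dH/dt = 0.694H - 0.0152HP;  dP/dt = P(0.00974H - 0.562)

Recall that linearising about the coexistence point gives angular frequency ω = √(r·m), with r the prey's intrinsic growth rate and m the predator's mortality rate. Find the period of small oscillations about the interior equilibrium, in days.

Here r = 0.694 and m = 0.562, so r·m = 0.39.
ω = √0.39 = 0.625 per day, hence T = 2π/ω ≈ 10.1 days.

T ≈ 10.1 days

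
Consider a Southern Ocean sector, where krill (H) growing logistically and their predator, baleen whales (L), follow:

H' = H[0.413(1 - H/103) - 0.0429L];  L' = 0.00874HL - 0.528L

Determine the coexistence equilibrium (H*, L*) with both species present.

H* ≈ 60.4, L* ≈ 3.98

From dL/dt = 0 with L > 0: 0.00874H* = 0.528, so H* = 60.4.
Substitute into dH/dt = 0: 0.413(1 - 60.4/103) = 0.0429L*.
The bracket is 0.413, giving L* = 0.171/0.0429 = 3.98.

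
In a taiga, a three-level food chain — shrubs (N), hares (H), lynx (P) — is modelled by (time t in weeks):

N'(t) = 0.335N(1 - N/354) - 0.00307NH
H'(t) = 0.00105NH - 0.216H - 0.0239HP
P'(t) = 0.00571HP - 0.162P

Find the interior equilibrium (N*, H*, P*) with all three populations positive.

From dP/dt = 0: 0.00571H* = 0.162, so H* = 28.4.
From dN/dt = 0: 0.335(1 - N*/354) = 0.00307·28.4, giving N* = 354·(1 - 0.26) = 262.
From dH/dt = 0: 0.00105·262 - 0.216 = 0.0239P*, so P* = 0.0591/0.0239 = 2.47.

N* ≈ 262, H* ≈ 28.4, P* ≈ 2.47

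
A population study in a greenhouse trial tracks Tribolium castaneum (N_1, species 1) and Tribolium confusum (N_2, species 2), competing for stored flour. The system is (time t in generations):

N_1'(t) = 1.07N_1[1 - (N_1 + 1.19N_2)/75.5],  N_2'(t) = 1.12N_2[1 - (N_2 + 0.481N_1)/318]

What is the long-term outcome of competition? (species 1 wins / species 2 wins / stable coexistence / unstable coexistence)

Compare the nullcline intercepts: K1/α12 = 75.5/1.19 = 63.4 < K2 = 318; K2/α21 = 318/0.481 = 661 > K1 = 75.5.
Since the inequalities point opposite ways, species 2 can invade but species 1 cannot.

species 2 excludes species 1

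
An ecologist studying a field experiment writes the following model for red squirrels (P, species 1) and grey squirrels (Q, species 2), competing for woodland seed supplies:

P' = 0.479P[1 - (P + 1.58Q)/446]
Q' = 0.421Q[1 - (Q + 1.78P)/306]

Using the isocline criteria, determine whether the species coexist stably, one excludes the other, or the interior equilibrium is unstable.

Compare the nullcline intercepts: K1/α12 = 446/1.58 = 282 < K2 = 306; K2/α21 = 306/1.78 = 172 < K1 = 446.
Since both are reversed, neither can invade when rare; the interior point is a saddle.

unstable coexistence (outcome depends on initial conditions)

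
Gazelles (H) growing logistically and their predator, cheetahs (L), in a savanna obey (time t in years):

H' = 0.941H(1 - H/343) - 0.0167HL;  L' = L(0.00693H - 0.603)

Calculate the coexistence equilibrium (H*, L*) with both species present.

From dL/dt = 0 with L > 0: 0.00693H* = 0.603, so H* = 87.
Substitute into dH/dt = 0: 0.941(1 - 87/343) = 0.0167L*.
The bracket is 0.746, giving L* = 0.702/0.0167 = 42.1.

H* ≈ 87, L* ≈ 42.1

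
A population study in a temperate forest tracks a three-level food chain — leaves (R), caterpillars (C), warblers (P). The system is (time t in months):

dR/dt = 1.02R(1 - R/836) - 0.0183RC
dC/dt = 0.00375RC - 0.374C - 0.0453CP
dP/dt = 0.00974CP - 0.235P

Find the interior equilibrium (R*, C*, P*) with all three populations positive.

R* ≈ 474, C* ≈ 24.1, P* ≈ 31

From dP/dt = 0: 0.00974C* = 0.235, so C* = 24.1.
From dR/dt = 0: 1.02(1 - R*/836) = 0.0183·24.1, giving R* = 836·(1 - 0.433) = 474.
From dC/dt = 0: 0.00375·474 - 0.374 = 0.0453P*, so P* = 1.4/0.0453 = 31.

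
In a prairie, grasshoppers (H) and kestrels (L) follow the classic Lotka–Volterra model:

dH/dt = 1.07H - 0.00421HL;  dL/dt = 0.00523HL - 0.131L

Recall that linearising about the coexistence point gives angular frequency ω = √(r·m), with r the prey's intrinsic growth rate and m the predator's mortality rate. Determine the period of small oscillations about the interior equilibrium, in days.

Here r = 1.07 and m = 0.131, so r·m = 0.14.
ω = √0.14 = 0.374 per day, hence T = 2π/ω ≈ 16.8 days.

T ≈ 16.8 days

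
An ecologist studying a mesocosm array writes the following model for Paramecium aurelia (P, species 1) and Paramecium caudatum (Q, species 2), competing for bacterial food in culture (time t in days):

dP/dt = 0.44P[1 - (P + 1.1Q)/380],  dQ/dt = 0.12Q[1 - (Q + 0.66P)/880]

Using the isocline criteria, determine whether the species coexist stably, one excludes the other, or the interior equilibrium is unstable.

Compare the nullcline intercepts: K1/α12 = 380/1.1 = 345 < K2 = 880; K2/α21 = 880/0.66 = 1330 > K1 = 380.
Since the inequalities point opposite ways, species 2 can invade but species 1 cannot.

species 2 excludes species 1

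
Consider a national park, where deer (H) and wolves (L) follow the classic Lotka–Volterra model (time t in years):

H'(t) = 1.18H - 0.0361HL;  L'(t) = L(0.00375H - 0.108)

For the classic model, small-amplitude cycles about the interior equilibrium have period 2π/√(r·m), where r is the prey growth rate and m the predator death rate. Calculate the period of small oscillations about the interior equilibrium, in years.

T ≈ 17.6 years

Here r = 1.18 and m = 0.108, so r·m = 0.127.
ω = √0.127 = 0.357 per year, hence T = 2π/ω ≈ 17.6 years.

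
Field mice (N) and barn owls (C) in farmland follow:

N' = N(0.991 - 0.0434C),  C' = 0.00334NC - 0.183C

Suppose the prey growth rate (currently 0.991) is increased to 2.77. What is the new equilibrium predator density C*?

C* ≈ 63.8

At the interior fixed point, setting dN/dt = 0 with N > 0 fixes C* = (prey growth rate)/(NC coefficient) — independent of the other coefficients.
With the change, C* = 2.77/0.0434 = 63.8; it rises from 22.8.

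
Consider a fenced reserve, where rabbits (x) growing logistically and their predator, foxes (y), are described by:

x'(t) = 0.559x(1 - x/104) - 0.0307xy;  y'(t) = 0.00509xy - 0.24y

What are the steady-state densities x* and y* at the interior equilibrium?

x* ≈ 47.2, y* ≈ 9.95

From dy/dt = 0 with y > 0: 0.00509x* = 0.24, so x* = 47.2.
Substitute into dx/dt = 0: 0.559(1 - 47.2/104) = 0.0307y*.
The bracket is 0.547, giving y* = 0.306/0.0307 = 9.95.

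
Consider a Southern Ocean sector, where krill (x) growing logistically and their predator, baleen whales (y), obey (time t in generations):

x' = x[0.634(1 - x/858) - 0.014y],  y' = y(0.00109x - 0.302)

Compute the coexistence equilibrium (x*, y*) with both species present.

From dy/dt = 0 with y > 0: 0.00109x* = 0.302, so x* = 277.
Substitute into dx/dt = 0: 0.634(1 - 277/858) = 0.014y*.
The bracket is 0.677, giving y* = 0.429/0.014 = 30.7.

x* ≈ 277, y* ≈ 30.7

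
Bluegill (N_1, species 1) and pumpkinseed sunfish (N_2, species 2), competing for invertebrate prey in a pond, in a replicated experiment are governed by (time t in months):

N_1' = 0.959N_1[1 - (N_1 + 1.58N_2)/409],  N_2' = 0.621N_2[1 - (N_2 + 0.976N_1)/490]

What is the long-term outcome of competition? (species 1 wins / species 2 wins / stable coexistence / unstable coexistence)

Compare the nullcline intercepts: K1/α12 = 409/1.58 = 259 < K2 = 490; K2/α21 = 490/0.976 = 502 > K1 = 409.
Since the inequalities point opposite ways, species 2 can invade but species 1 cannot.

species 2 excludes species 1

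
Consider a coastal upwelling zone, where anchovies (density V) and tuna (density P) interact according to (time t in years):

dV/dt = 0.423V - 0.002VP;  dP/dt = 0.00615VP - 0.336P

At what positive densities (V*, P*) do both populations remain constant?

V* ≈ 54.6, P* ≈ 212

Set dP/dt = 0 with P > 0: 0.00615V - 0.336 = 0, so V* = 0.336/0.00615 = 54.6.
Set dV/dt = 0 with V > 0: 0.423 - 0.002P = 0, so P* = 0.423/0.002 = 212.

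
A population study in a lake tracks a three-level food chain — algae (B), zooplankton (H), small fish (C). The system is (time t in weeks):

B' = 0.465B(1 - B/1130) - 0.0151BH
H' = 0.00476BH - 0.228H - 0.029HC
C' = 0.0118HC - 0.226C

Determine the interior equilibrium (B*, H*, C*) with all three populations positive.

B* ≈ 427, H* ≈ 19.2, C* ≈ 62.3

From dC/dt = 0: 0.0118H* = 0.226, so H* = 19.2.
From dB/dt = 0: 0.465(1 - B*/1130) = 0.0151·19.2, giving B* = 1130·(1 - 0.622) = 427.
From dH/dt = 0: 0.00476·427 - 0.228 = 0.029C*, so C* = 1.81/0.029 = 62.3.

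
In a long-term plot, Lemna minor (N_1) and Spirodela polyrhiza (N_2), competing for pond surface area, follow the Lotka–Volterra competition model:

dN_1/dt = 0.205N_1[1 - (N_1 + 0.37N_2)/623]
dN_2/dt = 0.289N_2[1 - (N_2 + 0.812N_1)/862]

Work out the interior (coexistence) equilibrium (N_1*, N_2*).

N_1* ≈ 435, N_2* ≈ 509

Setting both brackets to zero gives the nullclines N_1 + 0.37N_2 = 623 and 0.812N_1 + N_2 = 862.
Substituting N_2 = 862 - 0.812N_1 into the first: N_1(1 - 0.37·0.812) = 623 - 0.37·862.
So N_1* = 304/0.7 = 435, and then N_2* = 862 - 0.812·435 = 509.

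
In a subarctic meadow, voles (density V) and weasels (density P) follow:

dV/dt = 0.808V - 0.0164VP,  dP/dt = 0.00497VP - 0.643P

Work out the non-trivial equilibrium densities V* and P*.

Set dP/dt = 0 with P > 0: 0.00497V - 0.643 = 0, so V* = 0.643/0.00497 = 129.
Set dV/dt = 0 with V > 0: 0.808 - 0.0164P = 0, so P* = 0.808/0.0164 = 49.3.

V* ≈ 129, P* ≈ 49.3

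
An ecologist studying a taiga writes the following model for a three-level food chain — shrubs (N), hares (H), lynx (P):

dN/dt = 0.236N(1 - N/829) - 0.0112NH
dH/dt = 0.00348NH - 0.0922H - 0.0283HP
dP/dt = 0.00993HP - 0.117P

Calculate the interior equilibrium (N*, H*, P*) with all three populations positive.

From dP/dt = 0: 0.00993H* = 0.117, so H* = 11.8.
From dN/dt = 0: 0.236(1 - N*/829) = 0.0112·11.8, giving N* = 829·(1 - 0.559) = 365.
From dH/dt = 0: 0.00348·365 - 0.0922 = 0.0283P*, so P* = 1.18/0.0283 = 41.7.

N* ≈ 365, H* ≈ 11.8, P* ≈ 41.7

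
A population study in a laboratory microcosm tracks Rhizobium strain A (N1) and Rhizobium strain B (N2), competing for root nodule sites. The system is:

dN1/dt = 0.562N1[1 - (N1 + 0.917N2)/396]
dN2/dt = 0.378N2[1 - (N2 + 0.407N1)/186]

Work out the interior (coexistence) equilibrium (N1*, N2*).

Setting both brackets to zero gives the nullclines N1 + 0.917N2 = 396 and 0.407N1 + N2 = 186.
Substituting N2 = 186 - 0.407N1 into the first: N1(1 - 0.917·0.407) = 396 - 0.917·186.
So N1* = 225/0.627 = 360, and then N2* = 186 - 0.407·360 = 39.6.

N1* ≈ 360, N2* ≈ 39.6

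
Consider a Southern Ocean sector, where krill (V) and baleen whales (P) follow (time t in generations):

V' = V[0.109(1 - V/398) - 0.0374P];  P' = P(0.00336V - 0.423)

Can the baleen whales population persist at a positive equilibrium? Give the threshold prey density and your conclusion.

The predator equation gives dP/dt > 0 only when V > 0.423/0.00336 = 126.
Without the predator, V → K = 398. Since 398 > 126, the predator can invade and persist.

Threshold V = 126; K > 126, so yes, the predator persists.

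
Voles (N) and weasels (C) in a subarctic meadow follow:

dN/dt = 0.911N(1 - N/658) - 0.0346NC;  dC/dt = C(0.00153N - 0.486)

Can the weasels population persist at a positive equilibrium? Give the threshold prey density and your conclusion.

Threshold N = 318; K > 318, so yes, the predator persists.

The predator equation gives dC/dt > 0 only when N > 0.486/0.00153 = 318.
Without the predator, N → K = 658. Since 658 > 318, the predator can invade and persist.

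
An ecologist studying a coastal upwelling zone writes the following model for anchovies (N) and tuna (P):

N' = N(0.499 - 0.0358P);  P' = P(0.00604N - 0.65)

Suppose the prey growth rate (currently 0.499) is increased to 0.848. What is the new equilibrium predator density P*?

At the interior fixed point, setting dN/dt = 0 with N > 0 fixes P* = (prey growth rate)/(NP coefficient) — independent of the other coefficients.
With the change, P* = 0.848/0.0358 = 23.7; it rises from 13.9.

P* ≈ 23.7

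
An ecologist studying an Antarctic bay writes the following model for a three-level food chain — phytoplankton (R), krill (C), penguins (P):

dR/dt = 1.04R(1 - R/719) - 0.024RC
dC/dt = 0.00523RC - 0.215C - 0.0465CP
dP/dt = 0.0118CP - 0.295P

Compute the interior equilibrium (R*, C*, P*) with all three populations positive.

From dP/dt = 0: 0.0118C* = 0.295, so C* = 25.
From dR/dt = 0: 1.04(1 - R*/719) = 0.024·25, giving R* = 719·(1 - 0.577) = 304.
From dC/dt = 0: 0.00523·304 - 0.215 = 0.0465P*, so P* = 1.38/0.0465 = 29.6.

R* ≈ 304, C* ≈ 25, P* ≈ 29.6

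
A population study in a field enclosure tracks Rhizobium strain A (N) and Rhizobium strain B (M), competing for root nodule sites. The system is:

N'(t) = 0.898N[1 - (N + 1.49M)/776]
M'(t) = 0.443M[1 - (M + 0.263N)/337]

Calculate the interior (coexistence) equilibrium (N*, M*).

Setting both brackets to zero gives the nullclines N + 1.49M = 776 and 0.263N + M = 337.
Substituting M = 337 - 0.263N into the first: N(1 - 1.49·0.263) = 776 - 1.49·337.
So N* = 274/0.608 = 450, and then M* = 337 - 0.263·450 = 219.

N* ≈ 450, M* ≈ 219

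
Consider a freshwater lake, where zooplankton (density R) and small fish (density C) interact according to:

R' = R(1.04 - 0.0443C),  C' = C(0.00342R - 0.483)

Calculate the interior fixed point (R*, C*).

R* ≈ 141, C* ≈ 23.5

Set dC/dt = 0 with C > 0: 0.00342R - 0.483 = 0, so R* = 0.483/0.00342 = 141.
Set dR/dt = 0 with R > 0: 1.04 - 0.0443C = 0, so C* = 1.04/0.0443 = 23.5.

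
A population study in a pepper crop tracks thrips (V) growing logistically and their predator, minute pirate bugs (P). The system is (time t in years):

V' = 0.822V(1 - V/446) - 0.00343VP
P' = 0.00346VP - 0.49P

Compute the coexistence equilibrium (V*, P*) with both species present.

V* ≈ 142, P* ≈ 164

From dP/dt = 0 with P > 0: 0.00346V* = 0.49, so V* = 142.
Substitute into dV/dt = 0: 0.822(1 - 142/446) = 0.00343P*.
The bracket is 0.682, giving P* = 0.561/0.00343 = 164.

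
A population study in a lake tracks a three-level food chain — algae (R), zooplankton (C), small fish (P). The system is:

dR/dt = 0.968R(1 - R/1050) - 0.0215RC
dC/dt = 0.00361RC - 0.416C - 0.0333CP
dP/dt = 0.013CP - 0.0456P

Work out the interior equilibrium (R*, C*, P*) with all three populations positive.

R* ≈ 968, C* ≈ 3.51, P* ≈ 92.5

From dP/dt = 0: 0.013C* = 0.0456, so C* = 3.51.
From dR/dt = 0: 0.968(1 - R*/1050) = 0.0215·3.51, giving R* = 1050·(1 - 0.0779) = 968.
From dC/dt = 0: 0.00361·968 - 0.416 = 0.0333P*, so P* = 3.08/0.0333 = 92.5.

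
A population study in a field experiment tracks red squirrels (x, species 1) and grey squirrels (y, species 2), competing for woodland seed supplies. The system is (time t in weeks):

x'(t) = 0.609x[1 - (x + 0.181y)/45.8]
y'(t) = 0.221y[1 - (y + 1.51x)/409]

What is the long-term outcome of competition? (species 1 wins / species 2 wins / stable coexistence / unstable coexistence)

Compare the nullcline intercepts: K1/α12 = 45.8/0.181 = 253 < K2 = 409; K2/α21 = 409/1.51 = 271 > K1 = 45.8.
Since the inequalities point opposite ways, species 2 can invade but species 1 cannot.

species 2 excludes species 1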